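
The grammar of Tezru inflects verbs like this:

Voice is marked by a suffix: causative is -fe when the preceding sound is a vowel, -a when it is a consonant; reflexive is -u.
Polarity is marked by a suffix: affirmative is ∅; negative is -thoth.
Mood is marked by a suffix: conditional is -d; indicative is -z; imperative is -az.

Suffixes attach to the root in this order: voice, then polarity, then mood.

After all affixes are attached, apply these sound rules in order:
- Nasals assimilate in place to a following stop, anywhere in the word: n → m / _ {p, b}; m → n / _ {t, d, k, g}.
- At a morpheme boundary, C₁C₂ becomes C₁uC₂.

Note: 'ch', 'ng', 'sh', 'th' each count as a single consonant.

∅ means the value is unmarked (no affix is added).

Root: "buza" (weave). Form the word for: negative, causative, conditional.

Attach voice causative -fe (after vowel 'a') → buzafe.
Attach polarity negative -thoth → buzafethoth.
Attach mood conditional -d → buzafethothd.
Nasal assimilation: no change.
Apply epenthesis: buzafethothd → buzafethothud.

buzafethothud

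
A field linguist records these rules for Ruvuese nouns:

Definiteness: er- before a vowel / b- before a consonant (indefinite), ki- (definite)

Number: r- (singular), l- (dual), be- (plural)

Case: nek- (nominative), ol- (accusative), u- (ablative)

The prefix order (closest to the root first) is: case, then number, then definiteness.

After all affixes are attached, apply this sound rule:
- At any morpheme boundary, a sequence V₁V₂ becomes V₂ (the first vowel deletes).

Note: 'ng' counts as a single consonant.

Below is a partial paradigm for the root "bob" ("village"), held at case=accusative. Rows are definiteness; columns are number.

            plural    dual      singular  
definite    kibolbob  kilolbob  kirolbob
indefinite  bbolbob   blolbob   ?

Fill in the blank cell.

Attach case accusative ol- → olbob.
Attach number singular r- → rolbob.
Attach definiteness indefinite b- (before consonant 'r') → brolbob.
Vowel deletion: no change.

brolbob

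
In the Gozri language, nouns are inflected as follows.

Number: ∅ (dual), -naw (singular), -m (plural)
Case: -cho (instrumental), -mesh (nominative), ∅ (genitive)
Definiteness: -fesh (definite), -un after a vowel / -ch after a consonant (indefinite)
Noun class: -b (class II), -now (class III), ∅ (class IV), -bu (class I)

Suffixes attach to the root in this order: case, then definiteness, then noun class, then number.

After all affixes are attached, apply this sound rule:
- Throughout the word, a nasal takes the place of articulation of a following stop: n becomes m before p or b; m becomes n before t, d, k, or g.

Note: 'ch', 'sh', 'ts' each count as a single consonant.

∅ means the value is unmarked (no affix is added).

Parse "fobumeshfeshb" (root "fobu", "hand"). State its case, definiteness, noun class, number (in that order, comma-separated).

Segment: fobu-mesh-fesh-b.
case: -mesh → nominative.
definiteness: -fesh → definite.
noun class: -b → class II.
number: ∅ → dual.

nominative, definite, class II, dual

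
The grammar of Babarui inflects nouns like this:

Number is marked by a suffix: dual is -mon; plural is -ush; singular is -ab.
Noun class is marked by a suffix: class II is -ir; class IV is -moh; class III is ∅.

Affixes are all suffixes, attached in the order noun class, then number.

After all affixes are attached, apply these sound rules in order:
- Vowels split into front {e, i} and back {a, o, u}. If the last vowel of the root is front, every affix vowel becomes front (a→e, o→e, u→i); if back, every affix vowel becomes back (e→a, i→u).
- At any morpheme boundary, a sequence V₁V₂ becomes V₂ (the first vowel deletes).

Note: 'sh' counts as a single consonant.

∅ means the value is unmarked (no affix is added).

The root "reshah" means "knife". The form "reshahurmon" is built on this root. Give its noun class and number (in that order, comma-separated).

class II, dual

Segment: reshah-ir-mon.
noun class: -ir → class II.
number: -mon → dual.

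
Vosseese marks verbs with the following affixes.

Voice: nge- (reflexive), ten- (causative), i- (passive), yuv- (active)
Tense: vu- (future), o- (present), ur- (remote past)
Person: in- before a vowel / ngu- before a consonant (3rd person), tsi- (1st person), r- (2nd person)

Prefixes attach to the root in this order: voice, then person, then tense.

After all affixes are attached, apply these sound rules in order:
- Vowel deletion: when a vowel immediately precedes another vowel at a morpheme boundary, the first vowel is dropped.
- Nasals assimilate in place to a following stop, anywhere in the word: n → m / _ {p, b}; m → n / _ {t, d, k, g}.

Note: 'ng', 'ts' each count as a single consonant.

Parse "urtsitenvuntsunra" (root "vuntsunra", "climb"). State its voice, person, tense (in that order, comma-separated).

Segment: ur-tsi-ten-vuntsunra.
voice: ten- → causative.
person: tsi- → 1st person.
tense: ur- → remote past.

causative, 1st person, remote past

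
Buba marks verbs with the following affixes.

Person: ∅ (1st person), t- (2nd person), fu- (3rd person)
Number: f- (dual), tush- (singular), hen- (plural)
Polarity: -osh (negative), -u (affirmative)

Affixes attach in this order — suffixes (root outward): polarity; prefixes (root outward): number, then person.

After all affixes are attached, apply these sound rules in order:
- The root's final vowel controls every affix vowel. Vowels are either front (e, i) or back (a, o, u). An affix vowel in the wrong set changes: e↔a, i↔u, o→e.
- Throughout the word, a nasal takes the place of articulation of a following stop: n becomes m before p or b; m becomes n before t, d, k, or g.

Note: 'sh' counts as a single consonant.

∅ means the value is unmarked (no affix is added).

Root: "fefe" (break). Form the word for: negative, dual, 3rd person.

Attach number dual f- → ffefe.
Attach polarity negative -osh → ffefeosh.
Attach person 3rd person fu- → fuffefeosh.
Apply vowel harmony: fuffefeosh → fiffefeesh.
Nasal assimilation: no change.

fiffefeesh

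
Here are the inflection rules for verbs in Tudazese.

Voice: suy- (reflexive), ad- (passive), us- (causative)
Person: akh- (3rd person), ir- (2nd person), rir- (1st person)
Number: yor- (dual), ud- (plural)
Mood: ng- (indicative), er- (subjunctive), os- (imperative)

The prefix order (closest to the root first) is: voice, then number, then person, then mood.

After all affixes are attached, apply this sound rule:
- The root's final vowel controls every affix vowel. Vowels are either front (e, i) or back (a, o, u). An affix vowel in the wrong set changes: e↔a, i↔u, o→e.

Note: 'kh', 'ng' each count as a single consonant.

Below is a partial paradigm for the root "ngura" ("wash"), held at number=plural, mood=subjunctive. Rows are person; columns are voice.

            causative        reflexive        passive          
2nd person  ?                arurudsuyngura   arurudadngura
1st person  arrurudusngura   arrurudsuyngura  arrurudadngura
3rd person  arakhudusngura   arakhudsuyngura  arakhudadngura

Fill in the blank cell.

arurudusngura

Attach voice causative us- → usngura.
Attach number plural ud- → udusngura.
Attach person 2nd person ir- → irudusngura.
Attach mood subjunctive er- → erirudusngura.
Apply vowel harmony: erirudusngura → arurudusngura.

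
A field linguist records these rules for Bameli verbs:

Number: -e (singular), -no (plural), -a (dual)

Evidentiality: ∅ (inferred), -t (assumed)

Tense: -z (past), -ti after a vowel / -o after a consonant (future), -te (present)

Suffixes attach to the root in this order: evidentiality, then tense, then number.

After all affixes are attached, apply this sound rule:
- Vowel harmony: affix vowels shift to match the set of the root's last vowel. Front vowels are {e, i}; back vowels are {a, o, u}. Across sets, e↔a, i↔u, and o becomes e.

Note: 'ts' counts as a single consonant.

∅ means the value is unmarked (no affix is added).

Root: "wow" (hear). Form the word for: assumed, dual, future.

wowtoa

Attach evidentiality assumed -t → wowt.
Attach tense future -o (after consonant 't') → wowto.
Attach number dual -a → wowtoa.
Vowel harmony: no change.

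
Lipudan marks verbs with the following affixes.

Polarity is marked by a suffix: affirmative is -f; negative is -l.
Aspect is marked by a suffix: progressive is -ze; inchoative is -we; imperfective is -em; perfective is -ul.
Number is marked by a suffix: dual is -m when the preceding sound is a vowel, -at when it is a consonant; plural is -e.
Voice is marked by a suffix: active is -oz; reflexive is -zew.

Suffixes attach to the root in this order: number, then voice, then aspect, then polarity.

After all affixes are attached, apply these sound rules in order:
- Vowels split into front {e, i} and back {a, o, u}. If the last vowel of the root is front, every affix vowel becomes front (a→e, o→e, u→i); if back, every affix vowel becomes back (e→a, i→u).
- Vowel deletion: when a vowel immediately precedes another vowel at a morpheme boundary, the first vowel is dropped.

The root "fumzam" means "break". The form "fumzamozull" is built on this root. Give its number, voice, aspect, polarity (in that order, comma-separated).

plural, active, perfective, negative

Segment: fumzam-e-oz-ul-l.
number: -e → plural.
voice: -oz → active.
aspect: -ul → perfective.
polarity: -l → negative.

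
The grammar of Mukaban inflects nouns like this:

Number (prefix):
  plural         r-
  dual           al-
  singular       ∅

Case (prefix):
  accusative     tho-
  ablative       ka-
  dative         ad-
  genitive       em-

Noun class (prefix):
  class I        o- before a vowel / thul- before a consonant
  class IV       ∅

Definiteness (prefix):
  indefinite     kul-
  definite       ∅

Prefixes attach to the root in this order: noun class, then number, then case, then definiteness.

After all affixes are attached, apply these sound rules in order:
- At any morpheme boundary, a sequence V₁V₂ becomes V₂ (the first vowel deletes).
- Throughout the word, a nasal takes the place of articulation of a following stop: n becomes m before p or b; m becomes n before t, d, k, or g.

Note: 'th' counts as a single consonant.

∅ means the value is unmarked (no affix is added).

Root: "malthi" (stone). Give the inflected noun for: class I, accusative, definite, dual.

Attach noun class class I thul- (before consonant 'm') → thulmalthi.
Attach number dual al- → althulmalthi.
Attach case accusative tho- → thoalthulmalthi.
definiteness = definite: zero marking, form stays thoalthulmalthi.
Apply vowel deletion: thoalthulmalthi → thalthulmalthi.
Nasal assimilation: no change.

thalthulmalthi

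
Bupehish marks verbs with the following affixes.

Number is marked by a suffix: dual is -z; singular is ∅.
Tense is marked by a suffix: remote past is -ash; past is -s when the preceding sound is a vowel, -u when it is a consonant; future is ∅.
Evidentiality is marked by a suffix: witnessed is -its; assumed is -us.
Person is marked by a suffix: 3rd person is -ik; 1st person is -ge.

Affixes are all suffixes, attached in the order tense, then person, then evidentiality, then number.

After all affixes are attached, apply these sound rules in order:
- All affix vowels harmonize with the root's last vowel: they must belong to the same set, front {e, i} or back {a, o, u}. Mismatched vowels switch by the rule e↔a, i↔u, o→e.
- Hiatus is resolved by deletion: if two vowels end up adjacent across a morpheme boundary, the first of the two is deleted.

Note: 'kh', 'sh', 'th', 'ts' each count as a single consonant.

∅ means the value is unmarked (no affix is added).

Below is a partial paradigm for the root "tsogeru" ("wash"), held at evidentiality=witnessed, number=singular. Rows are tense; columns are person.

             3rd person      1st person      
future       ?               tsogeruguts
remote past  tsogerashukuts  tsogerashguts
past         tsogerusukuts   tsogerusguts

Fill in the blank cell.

tense = future: zero marking, form stays tsogeru.
Attach person 3rd person -ik → tsogeruik.
Attach evidentiality witnessed -its → tsogeruikits.
number = singular: zero marking, form stays tsogeruikits.
Apply vowel harmony: tsogeruikits → tsogeruukuts.
Apply vowel deletion: tsogeruukuts → tsogerukuts.

tsogerukuts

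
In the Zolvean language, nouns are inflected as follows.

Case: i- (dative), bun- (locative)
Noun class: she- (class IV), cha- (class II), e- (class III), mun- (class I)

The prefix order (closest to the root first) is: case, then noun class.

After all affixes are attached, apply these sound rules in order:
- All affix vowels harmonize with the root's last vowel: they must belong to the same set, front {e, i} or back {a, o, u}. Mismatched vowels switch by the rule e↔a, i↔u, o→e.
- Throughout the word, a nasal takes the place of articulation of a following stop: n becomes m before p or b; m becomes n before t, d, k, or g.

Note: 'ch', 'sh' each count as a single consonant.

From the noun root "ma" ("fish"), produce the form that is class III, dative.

Attach case dative i- → ima.
Attach noun class class III e- → eima.
Apply vowel harmony: eima → auma.
Nasal assimilation: no change.

auma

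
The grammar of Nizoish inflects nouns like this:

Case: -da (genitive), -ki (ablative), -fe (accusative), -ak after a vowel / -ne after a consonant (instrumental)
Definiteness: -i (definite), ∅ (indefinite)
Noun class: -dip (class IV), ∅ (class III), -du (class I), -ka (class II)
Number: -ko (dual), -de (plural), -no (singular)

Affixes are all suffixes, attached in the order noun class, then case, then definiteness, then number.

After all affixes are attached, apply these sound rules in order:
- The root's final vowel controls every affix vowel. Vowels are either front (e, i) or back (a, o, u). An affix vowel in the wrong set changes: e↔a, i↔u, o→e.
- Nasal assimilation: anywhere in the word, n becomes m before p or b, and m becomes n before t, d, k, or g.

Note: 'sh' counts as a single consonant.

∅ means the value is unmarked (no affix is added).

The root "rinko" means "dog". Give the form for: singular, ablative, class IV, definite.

rinkodupkuuno

Attach noun class class IV -dip → rinkodip.
Attach case ablative -ki → rinkodipki.
Attach definiteness definite -i → rinkodipkii.
Attach number singular -no → rinkodipkiino.
Apply vowel harmony: rinkodipkiino → rinkodupkuuno.
Nasal assimilation: no change.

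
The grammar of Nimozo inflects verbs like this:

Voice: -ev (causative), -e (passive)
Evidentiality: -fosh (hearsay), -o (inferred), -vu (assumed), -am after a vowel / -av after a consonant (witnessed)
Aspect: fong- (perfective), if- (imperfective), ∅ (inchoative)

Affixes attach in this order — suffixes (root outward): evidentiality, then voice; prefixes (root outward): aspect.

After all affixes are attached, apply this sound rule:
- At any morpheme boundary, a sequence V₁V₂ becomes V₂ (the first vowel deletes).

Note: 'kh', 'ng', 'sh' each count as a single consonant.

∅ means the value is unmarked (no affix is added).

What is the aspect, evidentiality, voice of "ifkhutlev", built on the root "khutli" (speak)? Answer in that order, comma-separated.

imperfective, inferred, causative

Segment: if-khutli-o-ev.
aspect: if- → imperfective.
evidentiality: -o → inferred.
voice: -ev → causative.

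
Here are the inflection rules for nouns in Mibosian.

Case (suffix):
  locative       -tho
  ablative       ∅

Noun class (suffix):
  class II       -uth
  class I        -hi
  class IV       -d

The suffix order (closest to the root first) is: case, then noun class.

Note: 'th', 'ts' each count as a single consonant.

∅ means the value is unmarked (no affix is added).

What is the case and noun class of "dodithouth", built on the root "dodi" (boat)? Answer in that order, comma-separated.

locative, class II

Segment: dodi-tho-uth.
case: -tho → locative.
noun class: -uth → class II.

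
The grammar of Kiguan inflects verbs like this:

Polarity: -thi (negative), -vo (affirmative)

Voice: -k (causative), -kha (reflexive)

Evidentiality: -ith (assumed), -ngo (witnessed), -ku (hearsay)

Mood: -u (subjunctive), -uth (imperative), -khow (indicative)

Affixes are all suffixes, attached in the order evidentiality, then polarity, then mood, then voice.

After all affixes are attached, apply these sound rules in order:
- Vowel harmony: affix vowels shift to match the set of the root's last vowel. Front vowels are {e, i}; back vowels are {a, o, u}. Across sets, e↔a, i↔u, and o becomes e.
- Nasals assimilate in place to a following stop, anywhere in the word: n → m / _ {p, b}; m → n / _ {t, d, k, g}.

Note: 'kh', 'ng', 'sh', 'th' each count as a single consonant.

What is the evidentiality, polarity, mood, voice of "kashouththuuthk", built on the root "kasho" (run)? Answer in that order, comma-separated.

assumed, negative, imperative, causative

Segment: kasho-ith-thi-uth-k.
evidentiality: -ith → assumed.
polarity: -thi → negative.
mood: -uth → imperative.
voice: -k → causative.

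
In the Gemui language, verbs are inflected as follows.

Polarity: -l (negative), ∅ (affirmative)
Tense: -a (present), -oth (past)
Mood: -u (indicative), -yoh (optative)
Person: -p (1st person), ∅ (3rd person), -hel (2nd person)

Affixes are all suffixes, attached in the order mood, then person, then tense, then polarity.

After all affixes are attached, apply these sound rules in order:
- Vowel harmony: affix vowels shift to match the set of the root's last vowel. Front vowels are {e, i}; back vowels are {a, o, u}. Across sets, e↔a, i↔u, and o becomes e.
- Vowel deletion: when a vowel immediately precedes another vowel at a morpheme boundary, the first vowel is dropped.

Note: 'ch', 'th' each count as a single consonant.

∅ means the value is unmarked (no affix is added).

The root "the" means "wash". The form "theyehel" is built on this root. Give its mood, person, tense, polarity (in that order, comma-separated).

optative, 3rd person, present, negative

Segment: the-yoh-a-l.
mood: -yoh → optative.
person: ∅ → 3rd person.
tense: -a → present.
polarity: -l → negative.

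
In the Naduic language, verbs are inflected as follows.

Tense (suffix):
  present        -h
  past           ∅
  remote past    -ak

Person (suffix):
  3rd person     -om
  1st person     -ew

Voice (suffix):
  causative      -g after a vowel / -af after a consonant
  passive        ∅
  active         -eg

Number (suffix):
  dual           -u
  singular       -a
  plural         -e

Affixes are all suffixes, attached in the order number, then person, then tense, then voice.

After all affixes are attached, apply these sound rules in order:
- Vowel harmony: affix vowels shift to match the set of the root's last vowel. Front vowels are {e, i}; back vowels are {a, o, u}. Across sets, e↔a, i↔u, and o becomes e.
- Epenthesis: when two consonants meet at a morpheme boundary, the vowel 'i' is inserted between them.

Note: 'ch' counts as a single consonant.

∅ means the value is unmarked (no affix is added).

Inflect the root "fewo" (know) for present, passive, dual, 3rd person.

fewouomih

Attach number dual -u → fewou.
Attach person 3rd person -om → fewouom.
Attach tense present -h → fewouomh.
voice = passive: zero marking, form stays fewouomh.
Vowel harmony: no change.
Apply epenthesis: fewouomh → fewouomih.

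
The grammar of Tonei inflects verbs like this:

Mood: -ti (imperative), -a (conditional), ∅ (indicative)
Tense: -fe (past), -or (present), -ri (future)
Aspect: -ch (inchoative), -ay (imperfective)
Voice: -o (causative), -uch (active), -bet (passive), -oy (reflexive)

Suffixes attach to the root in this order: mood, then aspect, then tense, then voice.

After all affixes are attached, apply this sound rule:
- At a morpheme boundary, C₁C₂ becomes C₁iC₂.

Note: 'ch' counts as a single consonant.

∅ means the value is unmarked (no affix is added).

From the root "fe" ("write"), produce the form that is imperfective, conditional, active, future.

feaayiriuch

Attach mood conditional -a → fea.
Attach aspect imperfective -ay → feaay.
Attach tense future -ri → feaayri.
Attach voice active -uch → feaayriuch.
Apply epenthesis: feaayriuch → feaayiriuch.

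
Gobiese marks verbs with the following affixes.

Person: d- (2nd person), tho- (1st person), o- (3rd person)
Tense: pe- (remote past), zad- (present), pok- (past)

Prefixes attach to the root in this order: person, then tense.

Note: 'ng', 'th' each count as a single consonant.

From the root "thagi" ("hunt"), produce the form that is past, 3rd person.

Attach person 3rd person o- → othagi.
Attach tense past pok- → pokothagi.

pokothagi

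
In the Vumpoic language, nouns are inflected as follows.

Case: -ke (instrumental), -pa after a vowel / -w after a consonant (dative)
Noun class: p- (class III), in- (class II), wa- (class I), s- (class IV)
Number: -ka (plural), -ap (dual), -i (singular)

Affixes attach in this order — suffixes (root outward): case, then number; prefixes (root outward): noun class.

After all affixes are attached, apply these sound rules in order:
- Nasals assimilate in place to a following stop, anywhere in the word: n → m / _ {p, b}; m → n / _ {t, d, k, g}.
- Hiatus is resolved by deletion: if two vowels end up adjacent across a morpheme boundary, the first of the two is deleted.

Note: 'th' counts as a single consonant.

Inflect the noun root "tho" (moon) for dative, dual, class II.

inthopap

Attach case dative -pa (after vowel 'o') → thopa.
Attach noun class class II in- → inthopa.
Attach number dual -ap → inthopaap.
Nasal assimilation: no change.
Apply vowel deletion: inthopaap → inthopap.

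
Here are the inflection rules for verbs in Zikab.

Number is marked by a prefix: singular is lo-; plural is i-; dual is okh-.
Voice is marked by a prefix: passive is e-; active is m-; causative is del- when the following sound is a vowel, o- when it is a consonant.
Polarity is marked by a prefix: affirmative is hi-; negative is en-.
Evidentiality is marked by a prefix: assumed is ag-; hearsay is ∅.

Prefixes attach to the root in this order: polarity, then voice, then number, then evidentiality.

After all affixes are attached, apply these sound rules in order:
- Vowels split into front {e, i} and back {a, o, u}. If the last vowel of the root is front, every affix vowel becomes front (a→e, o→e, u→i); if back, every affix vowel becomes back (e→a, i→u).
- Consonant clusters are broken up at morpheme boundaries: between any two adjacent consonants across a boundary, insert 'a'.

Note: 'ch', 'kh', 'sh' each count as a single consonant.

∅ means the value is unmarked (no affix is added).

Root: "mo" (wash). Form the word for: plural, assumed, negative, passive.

aguaanamo

Attach polarity negative en- → enmo.
Attach voice passive e- → eenmo.
Attach number plural i- → ieenmo.
Attach evidentiality assumed ag- → agieenmo.
Apply vowel harmony: agieenmo → aguaanmo.
Apply epenthesis: aguaanmo → aguaanamo.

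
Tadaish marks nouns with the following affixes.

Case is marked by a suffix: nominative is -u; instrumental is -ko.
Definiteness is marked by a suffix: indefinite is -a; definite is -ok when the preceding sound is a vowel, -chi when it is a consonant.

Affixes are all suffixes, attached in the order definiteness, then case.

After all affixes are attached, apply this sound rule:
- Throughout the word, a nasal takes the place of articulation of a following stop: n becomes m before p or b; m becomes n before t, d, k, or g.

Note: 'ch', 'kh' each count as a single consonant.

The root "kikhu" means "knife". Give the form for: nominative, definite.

Attach definiteness definite -ok (after vowel 'u') → kikhuok.
Attach case nominative -u → kikhuoku.
Nasal assimilation: no change.

kikhuoku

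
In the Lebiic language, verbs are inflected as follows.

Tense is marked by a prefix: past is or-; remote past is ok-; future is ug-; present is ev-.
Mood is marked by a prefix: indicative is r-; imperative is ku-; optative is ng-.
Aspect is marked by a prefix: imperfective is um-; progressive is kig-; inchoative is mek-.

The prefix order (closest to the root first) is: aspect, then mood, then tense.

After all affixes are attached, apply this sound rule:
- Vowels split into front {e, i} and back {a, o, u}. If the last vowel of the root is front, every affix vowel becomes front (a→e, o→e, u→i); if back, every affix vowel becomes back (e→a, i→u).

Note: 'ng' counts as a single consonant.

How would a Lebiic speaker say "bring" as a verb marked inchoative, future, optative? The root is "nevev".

Attach aspect inchoative mek- → meknevev.
Attach mood optative ng- → ngmeknevev.
Attach tense future ug- → ugngmeknevev.
Apply vowel harmony: ugngmeknevev → igngmeknevev.

igngmeknevev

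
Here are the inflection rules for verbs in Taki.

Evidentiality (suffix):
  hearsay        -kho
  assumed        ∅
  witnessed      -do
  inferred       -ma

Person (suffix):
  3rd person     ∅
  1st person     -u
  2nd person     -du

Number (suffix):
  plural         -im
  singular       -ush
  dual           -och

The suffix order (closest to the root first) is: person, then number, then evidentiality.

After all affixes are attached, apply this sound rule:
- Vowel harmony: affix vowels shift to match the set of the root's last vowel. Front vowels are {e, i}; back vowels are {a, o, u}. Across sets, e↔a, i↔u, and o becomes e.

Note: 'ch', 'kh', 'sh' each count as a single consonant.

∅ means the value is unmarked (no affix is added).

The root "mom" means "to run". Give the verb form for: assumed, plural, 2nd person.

momduum

Attach person 2nd person -du → momdu.
Attach number plural -im → momduim.
evidentiality = assumed: zero marking, form stays momduim.
Apply vowel harmony: momduim → momduum.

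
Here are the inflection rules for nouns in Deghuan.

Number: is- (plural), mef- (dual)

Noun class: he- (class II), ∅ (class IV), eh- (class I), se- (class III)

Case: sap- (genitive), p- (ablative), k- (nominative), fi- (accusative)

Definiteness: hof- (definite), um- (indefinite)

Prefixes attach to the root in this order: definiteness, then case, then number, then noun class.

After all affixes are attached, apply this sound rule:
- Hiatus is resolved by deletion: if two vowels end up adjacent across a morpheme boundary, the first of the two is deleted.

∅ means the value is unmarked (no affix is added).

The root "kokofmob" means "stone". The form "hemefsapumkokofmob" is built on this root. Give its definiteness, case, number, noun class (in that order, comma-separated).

indefinite, genitive, dual, class II

Segment: he-mef-sap-um-kokofmob.
definiteness: um- → indefinite.
case: sap- → genitive.
number: mef- → dual.
noun class: he- → class II.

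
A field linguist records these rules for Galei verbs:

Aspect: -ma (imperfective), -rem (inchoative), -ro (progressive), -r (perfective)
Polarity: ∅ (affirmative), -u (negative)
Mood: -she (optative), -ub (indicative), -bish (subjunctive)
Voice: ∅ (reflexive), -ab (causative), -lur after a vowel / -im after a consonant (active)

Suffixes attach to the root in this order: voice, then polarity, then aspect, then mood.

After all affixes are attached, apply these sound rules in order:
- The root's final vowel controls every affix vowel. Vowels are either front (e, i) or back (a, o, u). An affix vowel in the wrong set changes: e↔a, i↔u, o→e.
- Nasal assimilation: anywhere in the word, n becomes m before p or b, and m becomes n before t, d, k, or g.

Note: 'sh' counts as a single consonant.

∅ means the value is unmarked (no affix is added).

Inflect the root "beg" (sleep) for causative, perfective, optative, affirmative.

begebrshe

Attach voice causative -ab → begab.
polarity = affirmative: zero marking, form stays begab.
Attach aspect perfective -r → begabr.
Attach mood optative -she → begabrshe.
Apply vowel harmony: begabrshe → begebrshe.
Nasal assimilation: no change.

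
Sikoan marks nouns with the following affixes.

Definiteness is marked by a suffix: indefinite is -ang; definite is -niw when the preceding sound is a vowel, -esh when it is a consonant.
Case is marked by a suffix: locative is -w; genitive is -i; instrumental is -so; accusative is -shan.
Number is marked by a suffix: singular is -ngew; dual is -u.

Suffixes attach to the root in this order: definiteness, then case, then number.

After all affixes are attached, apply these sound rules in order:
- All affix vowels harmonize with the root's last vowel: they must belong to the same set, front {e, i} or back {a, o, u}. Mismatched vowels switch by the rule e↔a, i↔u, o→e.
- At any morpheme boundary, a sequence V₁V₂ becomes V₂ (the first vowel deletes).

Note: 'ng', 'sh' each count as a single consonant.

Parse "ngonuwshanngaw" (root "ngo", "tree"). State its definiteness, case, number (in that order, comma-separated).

Segment: ngo-niw-shan-ngew.
definiteness: -niw/esh → definite.
case: -shan → accusative.
number: -ngew → singular.

definite, accusative, singular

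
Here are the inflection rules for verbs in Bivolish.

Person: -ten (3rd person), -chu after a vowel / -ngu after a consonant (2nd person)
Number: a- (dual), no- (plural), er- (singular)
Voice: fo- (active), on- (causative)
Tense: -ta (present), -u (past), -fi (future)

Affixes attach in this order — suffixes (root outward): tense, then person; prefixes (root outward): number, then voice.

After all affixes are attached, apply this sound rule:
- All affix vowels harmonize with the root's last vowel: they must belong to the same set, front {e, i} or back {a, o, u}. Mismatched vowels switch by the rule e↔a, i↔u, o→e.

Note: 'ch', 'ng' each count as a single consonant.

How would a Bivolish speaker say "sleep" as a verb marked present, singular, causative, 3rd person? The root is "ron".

onarrontatan

Attach number singular er- → erron.
Attach voice causative on- → onerron.
Attach tense present -ta → onerronta.
Attach person 3rd person -ten → onerrontaten.
Apply vowel harmony: onerrontaten → onarrontatan.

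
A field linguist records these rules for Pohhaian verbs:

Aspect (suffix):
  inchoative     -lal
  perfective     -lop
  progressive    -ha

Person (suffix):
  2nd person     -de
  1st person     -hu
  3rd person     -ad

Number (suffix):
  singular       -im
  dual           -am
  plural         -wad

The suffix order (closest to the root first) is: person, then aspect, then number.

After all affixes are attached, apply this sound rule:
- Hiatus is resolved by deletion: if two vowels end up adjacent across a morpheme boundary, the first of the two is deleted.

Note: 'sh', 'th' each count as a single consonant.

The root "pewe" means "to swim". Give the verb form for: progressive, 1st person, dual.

pewehuham

Attach person 1st person -hu → pewehu.
Attach aspect progressive -ha → pewehuha.
Attach number dual -am → pewehuhaam.
Apply vowel deletion: pewehuhaam → pewehuham.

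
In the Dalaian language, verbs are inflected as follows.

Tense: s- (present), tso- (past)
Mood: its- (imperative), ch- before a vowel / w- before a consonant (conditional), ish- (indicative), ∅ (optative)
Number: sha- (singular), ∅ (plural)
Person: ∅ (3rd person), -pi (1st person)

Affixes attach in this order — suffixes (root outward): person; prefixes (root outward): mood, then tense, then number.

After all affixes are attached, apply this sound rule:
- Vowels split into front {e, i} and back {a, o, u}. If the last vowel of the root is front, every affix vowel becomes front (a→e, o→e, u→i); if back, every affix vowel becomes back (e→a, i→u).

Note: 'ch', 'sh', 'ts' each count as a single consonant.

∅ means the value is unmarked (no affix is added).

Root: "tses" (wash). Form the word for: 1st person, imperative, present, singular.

shesitstsespi

Attach mood imperative its- → itstses.
Attach tense present s- → sitstses.
Attach person 1st person -pi → sitstsespi.
Attach number singular sha- → shasitstsespi.
Apply vowel harmony: shasitstsespi → shesitstsespi.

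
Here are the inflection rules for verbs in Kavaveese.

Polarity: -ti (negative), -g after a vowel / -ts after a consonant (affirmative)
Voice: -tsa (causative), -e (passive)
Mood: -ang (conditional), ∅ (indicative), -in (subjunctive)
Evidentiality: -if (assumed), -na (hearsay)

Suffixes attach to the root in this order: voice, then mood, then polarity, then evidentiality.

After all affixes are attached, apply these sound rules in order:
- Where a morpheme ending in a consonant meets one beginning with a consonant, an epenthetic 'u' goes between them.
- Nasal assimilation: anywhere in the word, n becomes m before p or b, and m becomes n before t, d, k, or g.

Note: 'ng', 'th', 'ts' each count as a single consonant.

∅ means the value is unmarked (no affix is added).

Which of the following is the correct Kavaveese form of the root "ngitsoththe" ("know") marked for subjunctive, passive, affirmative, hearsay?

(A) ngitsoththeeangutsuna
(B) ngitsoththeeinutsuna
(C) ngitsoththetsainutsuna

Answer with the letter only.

Attach voice passive -e → ngitsoththee.
Attach mood subjunctive -in → ngitsoththeein.
Attach polarity affirmative -ts (after consonant 'n') → ngitsoththeeints.
Attach evidentiality hearsay -na → ngitsoththeeintsna.
Apply epenthesis: ngitsoththeeintsna → ngitsoththeeinutsuna.
Nasal assimilation: no change.
So the correct form is ngitsoththeeinutsuna, option (B).
(C) ngitsoththetsainutsuna is wrong: it uses causative instead of passive for voice.
(A) ngitsoththeeangutsuna is wrong: it uses conditional instead of subjunctive for mood.

B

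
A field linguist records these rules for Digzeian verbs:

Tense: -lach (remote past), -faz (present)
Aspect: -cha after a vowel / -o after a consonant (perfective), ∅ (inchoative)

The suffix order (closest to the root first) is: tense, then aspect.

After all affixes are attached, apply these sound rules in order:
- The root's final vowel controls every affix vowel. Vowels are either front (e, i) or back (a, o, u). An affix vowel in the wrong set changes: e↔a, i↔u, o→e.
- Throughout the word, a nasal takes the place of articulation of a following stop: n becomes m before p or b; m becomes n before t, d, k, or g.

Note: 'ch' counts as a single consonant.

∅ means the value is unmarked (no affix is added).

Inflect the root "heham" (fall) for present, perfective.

Attach tense present -faz → hehamfaz.
Attach aspect perfective -o (after consonant 'z') → hehamfazo.
Vowel harmony: no change.
Nasal assimilation: no change.

hehamfazo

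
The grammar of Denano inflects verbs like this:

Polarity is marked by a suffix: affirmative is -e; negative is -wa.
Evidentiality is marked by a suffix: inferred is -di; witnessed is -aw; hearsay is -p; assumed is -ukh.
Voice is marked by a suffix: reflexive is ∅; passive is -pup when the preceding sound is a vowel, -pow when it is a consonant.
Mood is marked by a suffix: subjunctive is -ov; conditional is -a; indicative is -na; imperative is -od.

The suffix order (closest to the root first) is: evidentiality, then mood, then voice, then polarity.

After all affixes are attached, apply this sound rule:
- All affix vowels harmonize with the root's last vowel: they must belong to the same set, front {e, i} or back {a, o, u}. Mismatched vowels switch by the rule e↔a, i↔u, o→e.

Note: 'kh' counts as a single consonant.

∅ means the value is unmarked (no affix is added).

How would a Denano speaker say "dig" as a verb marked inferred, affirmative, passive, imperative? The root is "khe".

khediedpewe

Attach evidentiality inferred -di → khedi.
Attach mood imperative -od → khediod.
Attach voice passive -pow (after consonant 'd') → khediodpow.
Attach polarity affirmative -e → khediodpowe.
Apply vowel harmony: khediodpowe → khediedpewe.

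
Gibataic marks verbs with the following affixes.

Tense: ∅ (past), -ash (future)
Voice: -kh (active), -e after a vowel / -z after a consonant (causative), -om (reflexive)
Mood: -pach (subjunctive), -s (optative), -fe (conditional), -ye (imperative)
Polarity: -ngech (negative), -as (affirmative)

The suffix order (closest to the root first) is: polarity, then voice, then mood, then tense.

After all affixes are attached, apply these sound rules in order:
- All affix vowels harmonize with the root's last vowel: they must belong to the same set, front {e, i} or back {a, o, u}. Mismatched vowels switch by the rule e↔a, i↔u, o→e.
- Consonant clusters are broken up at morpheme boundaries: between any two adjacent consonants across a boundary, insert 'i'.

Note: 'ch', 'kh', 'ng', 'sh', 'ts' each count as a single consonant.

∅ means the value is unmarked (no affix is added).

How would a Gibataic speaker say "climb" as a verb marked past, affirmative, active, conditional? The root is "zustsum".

zustsumasikhifa

Attach polarity affirmative -as → zustsumas.
Attach voice active -kh → zustsumaskh.
Attach mood conditional -fe → zustsumaskhfe.
tense = past: zero marking, form stays zustsumaskhfe.
Apply vowel harmony: zustsumaskhfe → zustsumaskhfa.
Apply epenthesis: zustsumaskhfa → zustsumasikhifa.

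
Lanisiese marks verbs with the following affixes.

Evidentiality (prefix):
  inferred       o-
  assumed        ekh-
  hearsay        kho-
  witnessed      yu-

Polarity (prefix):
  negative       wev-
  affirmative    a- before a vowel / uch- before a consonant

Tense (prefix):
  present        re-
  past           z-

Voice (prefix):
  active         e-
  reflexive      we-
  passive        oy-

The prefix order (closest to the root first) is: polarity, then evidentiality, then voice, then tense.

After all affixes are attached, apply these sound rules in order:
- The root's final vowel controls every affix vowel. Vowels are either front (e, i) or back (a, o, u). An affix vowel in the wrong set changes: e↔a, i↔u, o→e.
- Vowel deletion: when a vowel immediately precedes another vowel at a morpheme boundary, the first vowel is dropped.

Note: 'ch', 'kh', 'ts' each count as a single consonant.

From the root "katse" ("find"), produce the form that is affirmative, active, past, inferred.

zichkatse

Attach polarity affirmative uch- (before consonant 'k') → uchkatse.
Attach evidentiality inferred o- → ouchkatse.
Attach voice active e- → eouchkatse.
Attach tense past z- → zeouchkatse.
Apply vowel harmony: zeouchkatse → zeeichkatse.
Apply vowel deletion: zeeichkatse → zichkatse.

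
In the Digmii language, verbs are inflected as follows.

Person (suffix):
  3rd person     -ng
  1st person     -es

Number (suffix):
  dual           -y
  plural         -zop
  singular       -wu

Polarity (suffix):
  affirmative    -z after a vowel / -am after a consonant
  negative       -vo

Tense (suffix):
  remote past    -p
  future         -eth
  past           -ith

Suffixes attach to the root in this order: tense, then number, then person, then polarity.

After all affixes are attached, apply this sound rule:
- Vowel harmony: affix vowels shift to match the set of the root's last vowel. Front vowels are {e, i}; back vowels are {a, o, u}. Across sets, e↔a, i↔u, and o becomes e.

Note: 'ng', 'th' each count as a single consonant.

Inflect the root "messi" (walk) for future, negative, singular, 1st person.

messiethwiesve

Attach tense future -eth → messieth.
Attach number singular -wu → messiethwu.
Attach person 1st person -es → messiethwues.
Attach polarity negative -vo → messiethwuesvo.
Apply vowel harmony: messiethwuesvo → messiethwiesve.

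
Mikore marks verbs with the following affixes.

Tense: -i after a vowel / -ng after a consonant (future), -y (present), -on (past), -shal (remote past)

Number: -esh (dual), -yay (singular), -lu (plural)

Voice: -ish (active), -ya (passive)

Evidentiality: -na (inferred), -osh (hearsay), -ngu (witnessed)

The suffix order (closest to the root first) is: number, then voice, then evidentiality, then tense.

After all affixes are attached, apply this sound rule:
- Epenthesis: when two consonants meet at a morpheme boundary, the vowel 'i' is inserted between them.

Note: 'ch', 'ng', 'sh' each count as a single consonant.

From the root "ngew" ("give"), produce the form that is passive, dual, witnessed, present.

ngeweshiyanguy

Attach number dual -esh → ngewesh.
Attach voice passive -ya → ngeweshya.
Attach evidentiality witnessed -ngu → ngeweshyangu.
Attach tense present -y → ngeweshyanguy.
Apply epenthesis: ngeweshyanguy → ngeweshiyanguy.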